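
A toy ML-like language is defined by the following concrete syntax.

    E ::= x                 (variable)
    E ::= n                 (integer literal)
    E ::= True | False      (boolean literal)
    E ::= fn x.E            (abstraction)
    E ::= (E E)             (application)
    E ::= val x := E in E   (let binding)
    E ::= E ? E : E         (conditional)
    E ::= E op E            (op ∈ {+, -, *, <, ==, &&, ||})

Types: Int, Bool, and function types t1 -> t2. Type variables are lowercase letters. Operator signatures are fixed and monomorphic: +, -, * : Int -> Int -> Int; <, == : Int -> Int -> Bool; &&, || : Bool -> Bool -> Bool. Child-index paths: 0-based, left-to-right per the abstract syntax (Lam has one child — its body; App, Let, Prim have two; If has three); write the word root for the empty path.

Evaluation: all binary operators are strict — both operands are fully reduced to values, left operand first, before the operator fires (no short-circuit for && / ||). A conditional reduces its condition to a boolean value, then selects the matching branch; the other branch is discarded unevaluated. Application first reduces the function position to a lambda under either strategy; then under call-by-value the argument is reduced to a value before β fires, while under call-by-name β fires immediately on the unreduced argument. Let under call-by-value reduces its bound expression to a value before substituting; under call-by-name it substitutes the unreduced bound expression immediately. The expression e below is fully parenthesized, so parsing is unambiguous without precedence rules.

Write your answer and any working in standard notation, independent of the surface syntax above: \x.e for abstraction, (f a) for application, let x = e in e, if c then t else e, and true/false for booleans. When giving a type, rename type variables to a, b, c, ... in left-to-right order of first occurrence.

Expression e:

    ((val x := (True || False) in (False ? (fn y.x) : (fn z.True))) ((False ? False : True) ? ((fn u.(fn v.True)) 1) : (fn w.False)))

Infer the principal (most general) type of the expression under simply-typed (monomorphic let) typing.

Answer: Bool

Derivation:
  unify Bool ~ Bool
  unify Bool ~ Bool
let x : Bool
  unify Bool ~ Bool
x : Bool
\y._ : a -> Bool
\z._ : b -> Bool
  unify a -> Bool ~ b -> Bool
  unify a ~ b
  unify Bool ~ Bool
  unify Bool ~ Bool
  unify Bool ~ Bool
  unify Bool ~ Bool
\v._ : d -> Bool
\u._ : c -> d -> Bool
  unify c -> d -> Bool ~ Int -> e
  unify c ~ Int
  unify d -> Bool ~ e
_ _ : d -> Bool
\w._ : f -> Bool
  unify d -> Bool ~ f -> Bool
  unify d ~ f
  unify Bool ~ Bool
  unify b -> Bool ~ (f -> Bool) -> g
  unify b ~ f -> Bool
  unify Bool ~ g
_ _ : Bool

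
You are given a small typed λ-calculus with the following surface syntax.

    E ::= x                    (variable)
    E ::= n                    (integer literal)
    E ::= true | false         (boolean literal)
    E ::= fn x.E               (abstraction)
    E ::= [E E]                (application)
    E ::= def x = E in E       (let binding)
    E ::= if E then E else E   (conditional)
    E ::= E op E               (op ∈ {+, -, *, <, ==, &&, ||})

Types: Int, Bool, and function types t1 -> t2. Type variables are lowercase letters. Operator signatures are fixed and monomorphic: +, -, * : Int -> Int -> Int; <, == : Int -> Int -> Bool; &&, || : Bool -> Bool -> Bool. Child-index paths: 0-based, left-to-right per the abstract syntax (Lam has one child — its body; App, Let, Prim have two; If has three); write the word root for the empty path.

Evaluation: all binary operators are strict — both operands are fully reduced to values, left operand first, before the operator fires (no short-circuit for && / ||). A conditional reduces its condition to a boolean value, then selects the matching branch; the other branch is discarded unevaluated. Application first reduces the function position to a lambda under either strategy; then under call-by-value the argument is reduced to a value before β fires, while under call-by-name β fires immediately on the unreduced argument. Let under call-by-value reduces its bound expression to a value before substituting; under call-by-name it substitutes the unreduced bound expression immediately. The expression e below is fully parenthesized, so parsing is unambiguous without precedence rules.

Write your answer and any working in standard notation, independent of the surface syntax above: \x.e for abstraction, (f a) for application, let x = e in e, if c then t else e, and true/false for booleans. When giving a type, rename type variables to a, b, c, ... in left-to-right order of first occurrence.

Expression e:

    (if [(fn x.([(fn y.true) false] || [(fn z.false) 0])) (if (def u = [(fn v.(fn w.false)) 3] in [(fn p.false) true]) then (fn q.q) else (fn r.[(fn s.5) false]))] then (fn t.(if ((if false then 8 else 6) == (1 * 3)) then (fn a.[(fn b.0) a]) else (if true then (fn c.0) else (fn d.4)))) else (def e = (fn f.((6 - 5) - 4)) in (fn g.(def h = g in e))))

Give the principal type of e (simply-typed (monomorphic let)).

Derivation:
\y._ : b -> Bool
  unify b -> Bool ~ Bool -> c
  unify b ~ Bool
  unify Bool ~ c
_ _ : Bool
  unify Bool ~ Bool
\z._ : d -> Bool
  unify d -> Bool ~ Int -> e
  unify d ~ Int
  unify Bool ~ e
_ _ : Bool
  unify Bool ~ Bool
\x._ : a -> Bool
\w._ : g -> Bool
\v._ : f -> g -> Bool
  unify f -> g -> Bool ~ Int -> h
  unify f ~ Int
  unify g -> Bool ~ h
_ _ : g -> Bool
let u : g -> Bool
\p._ : i -> Bool
  unify i -> Bool ~ Bool -> j
  unify i ~ Bool
  unify Bool ~ j
_ _ : Bool
  unify Bool ~ Bool
q : k
\q._ : k -> k
\s._ : m -> Int
  unify m -> Int ~ Bool -> n
  unify m ~ Bool
  unify Int ~ n
_ _ : Int
\r._ : l -> Int
  unify k -> k ~ l -> Int
  unify k ~ l
  unify l ~ Int
  unify a -> Bool ~ (Int -> Int) -> o
  unify a ~ Int -> Int
  unify Bool ~ o
_ _ : Bool
  unify Bool ~ Bool
  unify Bool ~ Bool
  unify Int ~ Int
  unify Int ~ Int
  unify Int ~ Int
  unify Int ~ Int
  unify Int ~ Int
  unify Bool ~ Bool
\b._ : r -> Int
a : q
  unify r -> Int ~ q -> s
  unify r ~ q
  unify Int ~ s
_ _ : Int
\a._ : q -> Int
  unify Bool ~ Bool
\c._ : t -> Int
\d._ : u -> Int
  unify t -> Int ~ u -> Int
  unify t ~ u
  unify Int ~ Int
  unify q -> Int ~ u -> Int
  unify q ~ u
  unify Int ~ Int
\t._ : p -> u -> Int
  unify Int ~ Int
  unify Int ~ Int
  unify Int ~ Int
  unify Int ~ Int
\f._ : v -> Int
let e : v -> Int
g : w
let h : w
e : v -> Int
\g._ : w -> v -> Int
  unify p -> u -> Int ~ w -> v -> Int
  unify p ~ w
  unify u -> Int ~ v -> Int
  unify u ~ v
  unify Int ~ Int

Answer: a -> b -> Int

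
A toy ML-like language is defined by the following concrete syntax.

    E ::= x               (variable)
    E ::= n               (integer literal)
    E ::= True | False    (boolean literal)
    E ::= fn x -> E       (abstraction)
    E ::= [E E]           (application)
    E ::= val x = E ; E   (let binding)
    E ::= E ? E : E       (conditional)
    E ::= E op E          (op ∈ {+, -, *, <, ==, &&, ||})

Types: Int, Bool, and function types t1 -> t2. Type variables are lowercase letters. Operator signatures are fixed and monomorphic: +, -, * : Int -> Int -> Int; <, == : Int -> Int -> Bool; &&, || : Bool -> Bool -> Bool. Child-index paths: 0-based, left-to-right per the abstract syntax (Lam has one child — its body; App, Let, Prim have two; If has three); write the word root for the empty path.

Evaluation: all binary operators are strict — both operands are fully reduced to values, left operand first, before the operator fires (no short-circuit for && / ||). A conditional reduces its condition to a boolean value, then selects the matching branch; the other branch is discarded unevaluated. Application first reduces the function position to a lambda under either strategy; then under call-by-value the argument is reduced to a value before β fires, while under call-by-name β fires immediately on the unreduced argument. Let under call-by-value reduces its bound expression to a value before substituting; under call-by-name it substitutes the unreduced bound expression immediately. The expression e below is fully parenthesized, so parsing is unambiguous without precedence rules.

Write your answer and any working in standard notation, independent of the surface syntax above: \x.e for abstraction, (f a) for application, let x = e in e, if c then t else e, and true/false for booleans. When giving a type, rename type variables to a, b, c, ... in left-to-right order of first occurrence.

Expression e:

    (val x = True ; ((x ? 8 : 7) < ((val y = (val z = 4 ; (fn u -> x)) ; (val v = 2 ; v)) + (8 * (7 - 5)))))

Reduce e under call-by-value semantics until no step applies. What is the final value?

Answer: true

Trace:
step 0: (let x = true in ((if x then 8 else 7) < ((let y = (let z = 4 in (\u.x)) in (let v = 2 in v)) + (8 * (7 - 5)))))
step 1: [let@root] ((if true then 8 else 7) < ((let y = (let z = 4 in (\u.true)) in (let v = 2 in v)) + (8 * (7 - 5))))
step 2: [if@0] (8 < ((let y = (let z = 4 in (\u.true)) in (let v = 2 in v)) + (8 * (7 - 5))))
step 3: [let@1.0.0] (8 < ((let y = (\u.true) in (let v = 2 in v)) + (8 * (7 - 5))))
step 4: [let@1.0] (8 < ((let v = 2 in v) + (8 * (7 - 5))))
step 5: [let@1.0] (8 < (2 + (8 * (7 - 5))))
step 6: [delta@1.1.1] (8 < (2 + (8 * 2)))
step 7: [delta@1.1] (8 < (2 + 16))
step 8: [delta@1] (8 < 18)
step 9: [delta@root] true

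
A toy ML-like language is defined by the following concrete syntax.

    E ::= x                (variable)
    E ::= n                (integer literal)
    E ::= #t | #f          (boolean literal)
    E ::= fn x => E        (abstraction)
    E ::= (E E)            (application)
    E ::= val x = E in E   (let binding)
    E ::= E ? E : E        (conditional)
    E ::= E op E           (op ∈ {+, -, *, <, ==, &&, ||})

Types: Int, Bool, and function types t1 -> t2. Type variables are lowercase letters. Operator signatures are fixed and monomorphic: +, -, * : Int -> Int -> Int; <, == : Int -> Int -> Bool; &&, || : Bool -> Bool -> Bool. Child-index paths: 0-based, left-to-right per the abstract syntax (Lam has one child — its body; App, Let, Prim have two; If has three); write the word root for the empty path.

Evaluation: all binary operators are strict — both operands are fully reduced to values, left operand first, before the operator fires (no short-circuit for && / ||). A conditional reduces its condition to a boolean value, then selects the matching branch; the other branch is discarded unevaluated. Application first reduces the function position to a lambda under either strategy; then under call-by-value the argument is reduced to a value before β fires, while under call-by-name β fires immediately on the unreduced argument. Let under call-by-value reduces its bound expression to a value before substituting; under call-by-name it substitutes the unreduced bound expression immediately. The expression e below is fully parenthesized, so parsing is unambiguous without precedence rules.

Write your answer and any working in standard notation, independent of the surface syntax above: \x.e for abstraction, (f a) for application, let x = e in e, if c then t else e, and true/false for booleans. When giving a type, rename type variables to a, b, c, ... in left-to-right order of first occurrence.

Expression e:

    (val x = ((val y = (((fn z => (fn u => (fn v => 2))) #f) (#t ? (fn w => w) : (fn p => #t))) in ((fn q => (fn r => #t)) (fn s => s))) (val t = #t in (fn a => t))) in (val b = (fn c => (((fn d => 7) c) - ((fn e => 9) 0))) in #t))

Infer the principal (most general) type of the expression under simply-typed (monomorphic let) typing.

Answer: Bool

Working:
\v._ : c -> Int
\u._ : b -> c -> Int
\z._ : a -> b -> c -> Int
  unify a -> b -> c -> Int ~ Bool -> d
  unify a ~ Bool
  unify b -> c -> Int ~ d
_ _ : b -> c -> Int
  unify Bool ~ Bool
w : e
\w._ : e -> e
\p._ : f -> Bool
  unify e -> e ~ f -> Bool
  unify e ~ f
  unify f ~ Bool
  unify b -> c -> Int ~ (Bool -> Bool) -> g
  unify b ~ Bool -> Bool
  unify c -> Int ~ g
_ _ : c -> Int
let y : c -> Int
\r._ : i -> Bool
\q._ : h -> i -> Bool
s : j
\s._ : j -> j
  unify h -> i -> Bool ~ (j -> j) -> k
  unify h ~ j -> j
  unify i -> Bool ~ k
_ _ : i -> Bool
let t : Bool
t : Bool
\a._ : l -> Bool
  unify i -> Bool ~ (l -> Bool) -> m
  unify i ~ l -> Bool
  unify Bool ~ m
_ _ : Bool
let x : Bool
\d._ : o -> Int
c : n
  unify o -> Int ~ n -> p
  unify o ~ n
  unify Int ~ p
_ _ : Int
  unify Int ~ Int
\e._ : q -> Int
  unify q -> Int ~ Int -> r
  unify q ~ Int
  unify Int ~ r
_ _ : Int
  unify Int ~ Int
\c._ : n -> Int
let b : n -> Int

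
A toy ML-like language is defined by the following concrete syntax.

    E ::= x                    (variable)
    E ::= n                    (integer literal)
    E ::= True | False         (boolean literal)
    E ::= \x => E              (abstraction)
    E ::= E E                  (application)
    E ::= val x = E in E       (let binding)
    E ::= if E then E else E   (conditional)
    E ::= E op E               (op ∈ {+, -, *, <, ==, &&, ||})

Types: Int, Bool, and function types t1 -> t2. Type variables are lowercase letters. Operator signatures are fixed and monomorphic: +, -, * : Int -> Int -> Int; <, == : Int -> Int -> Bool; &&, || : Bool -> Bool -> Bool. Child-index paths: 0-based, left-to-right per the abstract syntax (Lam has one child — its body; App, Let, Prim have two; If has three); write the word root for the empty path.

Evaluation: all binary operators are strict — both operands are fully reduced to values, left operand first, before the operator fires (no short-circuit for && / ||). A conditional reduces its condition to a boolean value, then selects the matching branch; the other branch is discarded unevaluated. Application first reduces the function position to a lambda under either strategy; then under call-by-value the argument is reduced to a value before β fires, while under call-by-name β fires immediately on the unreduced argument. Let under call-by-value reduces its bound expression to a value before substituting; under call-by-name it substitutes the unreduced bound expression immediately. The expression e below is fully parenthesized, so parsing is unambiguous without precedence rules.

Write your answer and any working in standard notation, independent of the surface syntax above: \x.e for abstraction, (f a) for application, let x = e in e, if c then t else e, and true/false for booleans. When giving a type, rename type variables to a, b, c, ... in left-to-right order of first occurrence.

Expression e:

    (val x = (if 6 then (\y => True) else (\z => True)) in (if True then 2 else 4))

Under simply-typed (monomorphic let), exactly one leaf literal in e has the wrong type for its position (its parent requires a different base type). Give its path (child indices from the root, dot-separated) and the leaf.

Answer: 0.0 : 6

Trace:
  unify Int ~ Bool
  FAIL: mismatch Int ~ Bool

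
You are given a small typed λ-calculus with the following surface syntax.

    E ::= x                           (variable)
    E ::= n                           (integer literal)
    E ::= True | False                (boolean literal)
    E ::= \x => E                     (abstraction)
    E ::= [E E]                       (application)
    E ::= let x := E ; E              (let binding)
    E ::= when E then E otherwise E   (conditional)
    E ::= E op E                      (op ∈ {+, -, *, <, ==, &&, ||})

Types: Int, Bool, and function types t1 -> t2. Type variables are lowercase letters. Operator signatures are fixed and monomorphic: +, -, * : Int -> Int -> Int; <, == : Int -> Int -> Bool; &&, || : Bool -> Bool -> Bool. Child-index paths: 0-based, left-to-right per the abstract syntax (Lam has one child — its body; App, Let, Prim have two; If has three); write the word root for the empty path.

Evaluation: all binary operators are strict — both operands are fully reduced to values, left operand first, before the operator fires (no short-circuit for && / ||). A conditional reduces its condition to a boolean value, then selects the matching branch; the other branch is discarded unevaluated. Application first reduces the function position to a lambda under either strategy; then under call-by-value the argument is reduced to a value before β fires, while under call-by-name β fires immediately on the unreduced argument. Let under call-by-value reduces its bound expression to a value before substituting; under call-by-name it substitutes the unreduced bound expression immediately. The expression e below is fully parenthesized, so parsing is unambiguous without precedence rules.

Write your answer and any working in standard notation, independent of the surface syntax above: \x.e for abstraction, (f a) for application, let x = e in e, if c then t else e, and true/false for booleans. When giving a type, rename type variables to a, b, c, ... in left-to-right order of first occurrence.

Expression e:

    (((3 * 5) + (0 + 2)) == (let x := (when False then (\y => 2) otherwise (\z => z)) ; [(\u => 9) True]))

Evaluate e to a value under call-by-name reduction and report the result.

Answer: false

Derivation:
step 0: (((3 * 5) + (0 + 2)) == (let x = (if false then (\y.2) else (\z.z)) in ((\u.9) true)))
step 1: [delta@0.0] ((15 + (0 + 2)) == (let x = (if false then (\y.2) else (\z.z)) in ((\u.9) true)))
step 2: [delta@0.1] ((15 + 2) == (let x = (if false then (\y.2) else (\z.z)) in ((\u.9) true)))
step 3: [delta@0] (17 == (let x = (if false then (\y.2) else (\z.z)) in ((\u.9) true)))
step 4: [let@1] (17 == ((\u.9) true))
step 5: [beta@1] (17 == 9)
step 6: [delta@root] false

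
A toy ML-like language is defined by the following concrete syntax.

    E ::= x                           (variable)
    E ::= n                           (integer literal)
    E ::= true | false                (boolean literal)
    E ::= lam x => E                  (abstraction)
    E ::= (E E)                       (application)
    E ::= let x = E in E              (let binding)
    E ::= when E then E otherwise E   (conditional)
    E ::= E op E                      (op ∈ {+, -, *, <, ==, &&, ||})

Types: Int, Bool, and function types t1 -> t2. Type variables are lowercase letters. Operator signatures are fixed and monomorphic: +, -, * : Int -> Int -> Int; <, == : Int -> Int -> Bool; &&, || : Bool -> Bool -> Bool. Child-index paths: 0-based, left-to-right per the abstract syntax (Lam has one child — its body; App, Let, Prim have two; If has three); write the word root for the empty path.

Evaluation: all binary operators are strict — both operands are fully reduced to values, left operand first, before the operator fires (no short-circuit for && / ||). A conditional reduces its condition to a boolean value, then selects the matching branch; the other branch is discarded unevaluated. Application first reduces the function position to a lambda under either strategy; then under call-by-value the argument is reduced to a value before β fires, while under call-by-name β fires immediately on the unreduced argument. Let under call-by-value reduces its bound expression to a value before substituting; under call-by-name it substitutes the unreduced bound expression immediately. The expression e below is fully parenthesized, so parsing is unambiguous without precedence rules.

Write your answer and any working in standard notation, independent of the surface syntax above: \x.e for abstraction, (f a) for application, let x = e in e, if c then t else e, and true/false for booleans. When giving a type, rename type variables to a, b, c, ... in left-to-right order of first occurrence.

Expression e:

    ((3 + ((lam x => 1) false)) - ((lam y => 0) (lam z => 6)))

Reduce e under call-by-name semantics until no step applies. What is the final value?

Trace:
step 0: ((3 + ((\x.1) false)) - ((\y.0) (\z.6)))
step 1: [beta@0.1] ((3 + 1) - ((\y.0) (\z.6)))
step 2: [delta@0] (4 - ((\y.0) (\z.6)))
step 3: [beta@1] (4 - 0)
step 4: [delta@root] 4

Answer: 4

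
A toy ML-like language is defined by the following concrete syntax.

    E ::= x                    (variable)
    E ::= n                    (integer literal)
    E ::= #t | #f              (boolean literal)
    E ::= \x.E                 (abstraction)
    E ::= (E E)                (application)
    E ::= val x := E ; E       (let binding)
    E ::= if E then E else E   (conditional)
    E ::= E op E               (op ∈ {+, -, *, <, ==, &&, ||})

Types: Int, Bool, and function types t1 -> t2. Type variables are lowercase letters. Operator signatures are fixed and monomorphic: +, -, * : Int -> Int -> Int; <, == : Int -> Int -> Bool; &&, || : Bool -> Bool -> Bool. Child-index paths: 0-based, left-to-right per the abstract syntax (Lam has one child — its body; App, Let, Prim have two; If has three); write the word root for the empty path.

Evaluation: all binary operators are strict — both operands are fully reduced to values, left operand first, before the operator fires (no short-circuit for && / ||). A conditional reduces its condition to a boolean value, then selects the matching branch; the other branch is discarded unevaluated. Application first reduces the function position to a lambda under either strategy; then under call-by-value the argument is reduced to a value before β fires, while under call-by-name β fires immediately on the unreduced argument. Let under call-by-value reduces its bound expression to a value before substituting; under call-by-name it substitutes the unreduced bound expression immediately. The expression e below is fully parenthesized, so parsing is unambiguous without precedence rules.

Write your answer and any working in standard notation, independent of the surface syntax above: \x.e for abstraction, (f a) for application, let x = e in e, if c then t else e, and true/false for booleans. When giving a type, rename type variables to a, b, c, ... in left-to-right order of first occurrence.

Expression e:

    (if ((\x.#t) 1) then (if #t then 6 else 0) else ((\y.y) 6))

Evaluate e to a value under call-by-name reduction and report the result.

Answer: 6

Working:
step 0: (if ((\x.true) 1) then (if true then 6 else 0) else ((\y.y) 6))
step 1: [beta@0] (if true then (if true then 6 else 0) else ((\y.y) 6))
step 2: [if@root] (if true then 6 else 0)
step 3: [if@root] 6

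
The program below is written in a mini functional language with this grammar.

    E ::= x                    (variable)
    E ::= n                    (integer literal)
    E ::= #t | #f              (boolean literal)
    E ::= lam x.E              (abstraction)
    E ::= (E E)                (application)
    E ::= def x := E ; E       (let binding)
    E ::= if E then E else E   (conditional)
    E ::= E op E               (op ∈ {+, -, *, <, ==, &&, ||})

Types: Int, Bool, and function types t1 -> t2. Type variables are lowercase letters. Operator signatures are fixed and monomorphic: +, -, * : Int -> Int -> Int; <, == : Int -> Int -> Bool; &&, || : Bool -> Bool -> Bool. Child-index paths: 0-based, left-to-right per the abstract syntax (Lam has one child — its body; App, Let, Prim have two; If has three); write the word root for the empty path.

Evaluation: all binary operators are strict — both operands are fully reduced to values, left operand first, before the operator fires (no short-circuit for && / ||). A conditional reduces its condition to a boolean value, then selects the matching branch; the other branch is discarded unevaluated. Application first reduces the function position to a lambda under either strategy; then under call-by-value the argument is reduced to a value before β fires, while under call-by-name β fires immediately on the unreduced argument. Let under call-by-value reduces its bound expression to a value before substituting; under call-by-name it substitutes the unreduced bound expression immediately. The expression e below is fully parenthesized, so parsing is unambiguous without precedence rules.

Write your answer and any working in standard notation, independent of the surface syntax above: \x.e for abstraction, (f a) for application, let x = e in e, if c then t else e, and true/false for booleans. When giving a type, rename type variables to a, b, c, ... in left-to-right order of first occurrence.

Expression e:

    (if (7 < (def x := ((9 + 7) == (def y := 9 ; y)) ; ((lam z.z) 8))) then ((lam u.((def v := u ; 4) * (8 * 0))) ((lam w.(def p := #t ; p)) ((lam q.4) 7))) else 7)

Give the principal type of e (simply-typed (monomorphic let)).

Answer: Int

Trace:
  unify Int ~ Int
  unify Int ~ Int
  unify Int ~ Int
  unify Int ~ Int
let y : Int
y : Int
  unify Int ~ Int
let x : Bool
z : a
\z._ : a -> a
  unify a -> a ~ Int -> b
  unify a ~ Int
  unify Int ~ b
_ _ : Int
  unify Int ~ Int
  unify Bool ~ Bool
u : c
let v : c
  unify Int ~ Int
  unify Int ~ Int
  unify Int ~ Int
  unify Int ~ Int
\u._ : c -> Int
let p : Bool
p : Bool
\w._ : d -> Bool
\q._ : e -> Int
  unify e -> Int ~ Int -> f
  unify e ~ Int
  unify Int ~ f
_ _ : Int
  unify d -> Bool ~ Int -> g
  unify d ~ Int
  unify Bool ~ g
_ _ : Bool
  unify c -> Int ~ Bool -> h
  unify c ~ Bool
  unify Int ~ h
_ _ : Int
  unify Int ~ Int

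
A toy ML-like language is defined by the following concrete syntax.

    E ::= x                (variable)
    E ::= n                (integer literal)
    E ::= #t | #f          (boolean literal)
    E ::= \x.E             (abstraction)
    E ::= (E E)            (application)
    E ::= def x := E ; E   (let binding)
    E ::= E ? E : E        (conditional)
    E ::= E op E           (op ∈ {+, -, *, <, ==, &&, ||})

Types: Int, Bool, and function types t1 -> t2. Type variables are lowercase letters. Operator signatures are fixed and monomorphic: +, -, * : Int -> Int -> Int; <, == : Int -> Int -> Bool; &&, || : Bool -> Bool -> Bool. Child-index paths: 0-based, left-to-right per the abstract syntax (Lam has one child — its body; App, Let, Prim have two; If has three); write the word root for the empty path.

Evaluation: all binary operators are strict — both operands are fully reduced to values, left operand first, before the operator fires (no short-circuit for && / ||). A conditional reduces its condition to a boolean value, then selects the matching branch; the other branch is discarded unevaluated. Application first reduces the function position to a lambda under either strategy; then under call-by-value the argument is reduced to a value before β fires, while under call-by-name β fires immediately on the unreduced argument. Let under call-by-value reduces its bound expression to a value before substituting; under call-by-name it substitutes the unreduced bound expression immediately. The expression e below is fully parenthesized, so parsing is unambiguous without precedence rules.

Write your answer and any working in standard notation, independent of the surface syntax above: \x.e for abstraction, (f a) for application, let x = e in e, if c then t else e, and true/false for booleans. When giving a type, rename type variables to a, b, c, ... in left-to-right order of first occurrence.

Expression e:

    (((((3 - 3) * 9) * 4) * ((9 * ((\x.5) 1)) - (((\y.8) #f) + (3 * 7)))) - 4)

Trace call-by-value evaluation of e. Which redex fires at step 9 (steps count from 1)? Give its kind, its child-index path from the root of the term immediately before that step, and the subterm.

Answer: delta at 0.1 : (45 - 29)

Working:
step 0: (((((3 - 3) * 9) * 4) * ((9 * ((\x.5) 1)) - (((\y.8) false) + (3 * 7)))) - 4)
step 1: [delta@0.0.0.0] ((((0 * 9) * 4) * ((9 * ((\x.5) 1)) - (((\y.8) false) + (3 * 7)))) - 4)
step 2: [delta@0.0.0] (((0 * 4) * ((9 * ((\x.5) 1)) - (((\y.8) false) + (3 * 7)))) - 4)
step 3: [delta@0.0] ((0 * ((9 * ((\x.5) 1)) - (((\y.8) false) + (3 * 7)))) - 4)
step 4: [beta@0.1.0.1] ((0 * ((9 * 5) - (((\y.8) false) + (3 * 7)))) - 4)
step 5: [delta@0.1.0] ((0 * (45 - (((\y.8) false) + (3 * 7)))) - 4)
step 6: [beta@0.1.1.0] ((0 * (45 - (8 + (3 * 7)))) - 4)
step 7: [delta@0.1.1.1] ((0 * (45 - (8 + 21))) - 4)
step 8: [delta@0.1.1] ((0 * (45 - 29)) - 4)
step 9: [delta@0.1] ((0 * 16) - 4)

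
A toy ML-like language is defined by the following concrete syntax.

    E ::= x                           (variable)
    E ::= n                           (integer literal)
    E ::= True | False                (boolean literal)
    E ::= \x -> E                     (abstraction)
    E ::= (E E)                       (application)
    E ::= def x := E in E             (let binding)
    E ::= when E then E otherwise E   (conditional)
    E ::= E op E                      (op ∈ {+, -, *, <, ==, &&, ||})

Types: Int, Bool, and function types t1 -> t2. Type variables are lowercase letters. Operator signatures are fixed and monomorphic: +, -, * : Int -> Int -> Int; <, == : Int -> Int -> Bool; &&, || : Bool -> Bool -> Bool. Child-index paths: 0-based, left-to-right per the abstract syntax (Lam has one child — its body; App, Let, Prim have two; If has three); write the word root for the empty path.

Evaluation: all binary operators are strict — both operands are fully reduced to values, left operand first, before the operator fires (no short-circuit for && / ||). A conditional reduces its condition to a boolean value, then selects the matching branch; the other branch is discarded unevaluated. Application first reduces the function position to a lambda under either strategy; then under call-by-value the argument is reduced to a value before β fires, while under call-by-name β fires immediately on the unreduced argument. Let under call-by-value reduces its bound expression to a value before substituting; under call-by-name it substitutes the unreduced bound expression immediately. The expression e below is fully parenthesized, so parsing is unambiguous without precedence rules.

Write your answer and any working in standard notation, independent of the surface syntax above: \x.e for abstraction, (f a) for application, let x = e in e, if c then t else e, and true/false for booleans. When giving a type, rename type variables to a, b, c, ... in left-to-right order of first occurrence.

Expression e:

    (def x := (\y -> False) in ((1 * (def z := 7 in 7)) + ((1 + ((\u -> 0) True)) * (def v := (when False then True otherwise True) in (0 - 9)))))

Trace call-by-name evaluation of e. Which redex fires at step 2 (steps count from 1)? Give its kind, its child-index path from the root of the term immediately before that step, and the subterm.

Answer: let at 0.1 : (let z = 7 in 7)

Derivation:
step 0: (let x = (\y.false) in ((1 * (let z = 7 in 7)) + ((1 + ((\u.0) true)) * (let v = (if false then true else true) in (0 - 9)))))
step 1: [let@root] ((1 * (let z = 7 in 7)) + ((1 + ((\u.0) true)) * (let v = (if false then true else true) in (0 - 9))))
step 2: [let@0.1] ((1 * 7) + ((1 + ((\u.0) true)) * (let v = (if false then true else true) in (0 - 9))))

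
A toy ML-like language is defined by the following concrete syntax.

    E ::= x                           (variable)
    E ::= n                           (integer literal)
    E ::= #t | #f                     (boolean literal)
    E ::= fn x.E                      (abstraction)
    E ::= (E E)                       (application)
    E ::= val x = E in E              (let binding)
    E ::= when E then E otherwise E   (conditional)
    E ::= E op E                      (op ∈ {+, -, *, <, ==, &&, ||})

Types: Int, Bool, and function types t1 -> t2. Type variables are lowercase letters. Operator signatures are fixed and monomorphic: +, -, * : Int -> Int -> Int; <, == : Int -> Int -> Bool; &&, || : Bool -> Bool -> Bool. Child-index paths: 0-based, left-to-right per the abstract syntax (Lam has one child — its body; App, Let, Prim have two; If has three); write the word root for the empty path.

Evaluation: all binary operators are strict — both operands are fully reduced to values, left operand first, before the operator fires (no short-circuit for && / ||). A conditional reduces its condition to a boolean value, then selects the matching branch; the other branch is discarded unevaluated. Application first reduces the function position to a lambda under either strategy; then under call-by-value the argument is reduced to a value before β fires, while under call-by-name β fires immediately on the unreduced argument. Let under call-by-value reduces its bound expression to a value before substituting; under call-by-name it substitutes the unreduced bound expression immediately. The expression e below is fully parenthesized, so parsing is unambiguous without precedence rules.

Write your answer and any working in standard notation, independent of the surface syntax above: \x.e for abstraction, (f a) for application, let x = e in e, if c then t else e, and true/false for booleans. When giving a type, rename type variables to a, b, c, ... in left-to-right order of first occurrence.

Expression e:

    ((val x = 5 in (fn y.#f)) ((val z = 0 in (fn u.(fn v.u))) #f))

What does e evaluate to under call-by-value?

Trace:
step 0: ((let x = 5 in (\y.false)) ((let z = 0 in (\u.(\v.u))) false))
step 1: [let@0] ((\y.false) ((let z = 0 in (\u.(\v.u))) false))
step 2: [let@1.0] ((\y.false) ((\u.(\v.u)) false))
step 3: [beta@1] ((\y.false) (\v.false))
step 4: [beta@root] false

Answer: false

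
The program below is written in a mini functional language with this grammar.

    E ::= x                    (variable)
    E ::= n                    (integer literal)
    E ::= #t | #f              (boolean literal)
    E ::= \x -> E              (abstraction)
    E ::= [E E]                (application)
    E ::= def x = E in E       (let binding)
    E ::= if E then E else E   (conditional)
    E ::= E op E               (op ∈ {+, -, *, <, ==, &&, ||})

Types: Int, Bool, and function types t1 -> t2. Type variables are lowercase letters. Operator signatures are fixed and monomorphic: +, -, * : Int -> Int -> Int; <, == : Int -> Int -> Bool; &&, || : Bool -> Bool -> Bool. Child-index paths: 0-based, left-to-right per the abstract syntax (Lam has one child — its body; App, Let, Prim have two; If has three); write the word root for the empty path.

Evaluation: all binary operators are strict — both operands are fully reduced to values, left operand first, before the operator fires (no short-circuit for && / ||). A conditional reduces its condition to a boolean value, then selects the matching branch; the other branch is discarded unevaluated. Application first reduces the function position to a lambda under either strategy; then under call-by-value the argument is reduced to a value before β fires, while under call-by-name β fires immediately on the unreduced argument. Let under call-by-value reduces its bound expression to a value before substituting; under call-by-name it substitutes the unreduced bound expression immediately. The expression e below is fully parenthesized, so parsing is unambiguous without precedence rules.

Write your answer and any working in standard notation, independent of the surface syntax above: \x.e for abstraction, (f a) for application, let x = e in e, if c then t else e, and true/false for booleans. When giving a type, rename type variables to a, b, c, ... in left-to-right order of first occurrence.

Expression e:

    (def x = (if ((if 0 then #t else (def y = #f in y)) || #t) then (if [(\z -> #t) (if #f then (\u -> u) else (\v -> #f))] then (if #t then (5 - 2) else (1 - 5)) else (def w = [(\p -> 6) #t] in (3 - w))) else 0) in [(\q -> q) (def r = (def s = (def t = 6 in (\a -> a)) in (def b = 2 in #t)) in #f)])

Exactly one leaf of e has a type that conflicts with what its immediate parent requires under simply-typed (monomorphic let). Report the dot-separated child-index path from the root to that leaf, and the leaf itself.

Derivation:
  unify Int ~ Bool
  FAIL: mismatch Int ~ Bool

Answer: 0.0.0.0 : 0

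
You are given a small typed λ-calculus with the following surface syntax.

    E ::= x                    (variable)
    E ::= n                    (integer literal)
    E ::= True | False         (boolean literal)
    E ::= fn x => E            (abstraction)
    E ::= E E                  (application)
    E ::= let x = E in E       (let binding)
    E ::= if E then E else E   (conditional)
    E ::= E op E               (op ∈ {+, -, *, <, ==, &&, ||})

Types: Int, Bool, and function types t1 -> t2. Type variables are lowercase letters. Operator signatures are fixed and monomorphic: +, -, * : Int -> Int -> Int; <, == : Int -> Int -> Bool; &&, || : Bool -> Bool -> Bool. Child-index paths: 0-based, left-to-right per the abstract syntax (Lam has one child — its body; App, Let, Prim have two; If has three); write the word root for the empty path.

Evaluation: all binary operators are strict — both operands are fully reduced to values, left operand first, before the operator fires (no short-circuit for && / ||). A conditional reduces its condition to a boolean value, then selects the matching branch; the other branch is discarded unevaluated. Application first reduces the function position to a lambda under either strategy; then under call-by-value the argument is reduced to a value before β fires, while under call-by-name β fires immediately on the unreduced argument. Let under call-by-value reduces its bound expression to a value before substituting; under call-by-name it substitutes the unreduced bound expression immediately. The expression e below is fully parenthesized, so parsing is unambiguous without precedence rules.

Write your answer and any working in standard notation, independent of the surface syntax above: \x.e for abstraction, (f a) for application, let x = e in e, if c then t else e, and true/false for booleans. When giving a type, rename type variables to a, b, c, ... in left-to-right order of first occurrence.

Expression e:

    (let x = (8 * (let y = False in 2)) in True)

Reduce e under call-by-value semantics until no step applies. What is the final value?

Working:
step 0: (let x = (8 * (let y = false in 2)) in true)
step 1: [let@0.1] (let x = (8 * 2) in true)
step 2: [delta@0] (let x = 16 in true)
step 3: [let@root] true

Answer: true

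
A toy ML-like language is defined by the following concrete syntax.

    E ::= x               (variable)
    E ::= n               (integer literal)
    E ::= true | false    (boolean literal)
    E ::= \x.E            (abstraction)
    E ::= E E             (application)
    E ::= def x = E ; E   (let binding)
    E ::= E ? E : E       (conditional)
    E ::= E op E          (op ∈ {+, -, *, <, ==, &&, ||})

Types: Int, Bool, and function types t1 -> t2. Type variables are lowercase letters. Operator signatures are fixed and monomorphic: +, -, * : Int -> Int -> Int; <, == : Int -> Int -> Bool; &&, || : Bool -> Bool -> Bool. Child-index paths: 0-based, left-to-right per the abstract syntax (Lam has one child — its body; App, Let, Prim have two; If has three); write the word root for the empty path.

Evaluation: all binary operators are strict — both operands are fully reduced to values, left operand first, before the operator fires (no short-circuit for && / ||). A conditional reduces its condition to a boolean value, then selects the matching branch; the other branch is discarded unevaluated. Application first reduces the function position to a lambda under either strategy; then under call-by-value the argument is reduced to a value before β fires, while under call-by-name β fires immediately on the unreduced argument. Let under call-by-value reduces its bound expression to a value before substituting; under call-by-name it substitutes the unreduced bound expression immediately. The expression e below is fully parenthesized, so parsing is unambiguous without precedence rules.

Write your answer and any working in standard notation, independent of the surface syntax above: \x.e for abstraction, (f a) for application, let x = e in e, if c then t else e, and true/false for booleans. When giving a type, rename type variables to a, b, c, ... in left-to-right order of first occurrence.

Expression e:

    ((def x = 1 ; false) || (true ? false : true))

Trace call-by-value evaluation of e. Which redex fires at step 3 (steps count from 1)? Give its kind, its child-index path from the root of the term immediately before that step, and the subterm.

Answer: delta at root : (false || false)

Working:
step 0: ((let x = 1 in false) || (if true then false else true))
step 1: [let@0] (false || (if true then false else true))
step 2: [if@1] (false || false)
step 3: [delta@root] false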